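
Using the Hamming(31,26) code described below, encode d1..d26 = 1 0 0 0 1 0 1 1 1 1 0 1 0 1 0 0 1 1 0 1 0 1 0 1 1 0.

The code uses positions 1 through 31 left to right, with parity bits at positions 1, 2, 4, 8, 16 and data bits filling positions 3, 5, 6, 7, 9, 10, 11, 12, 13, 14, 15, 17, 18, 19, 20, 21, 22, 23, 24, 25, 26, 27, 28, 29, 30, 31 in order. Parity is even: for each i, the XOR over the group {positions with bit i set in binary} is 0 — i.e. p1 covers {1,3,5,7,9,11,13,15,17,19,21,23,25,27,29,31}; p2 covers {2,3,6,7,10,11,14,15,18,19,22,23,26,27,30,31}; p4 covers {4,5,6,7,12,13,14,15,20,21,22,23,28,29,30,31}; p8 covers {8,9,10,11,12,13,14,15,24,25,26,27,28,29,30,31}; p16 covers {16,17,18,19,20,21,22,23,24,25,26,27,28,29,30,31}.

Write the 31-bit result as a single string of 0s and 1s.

0011000110111100101001101010110

Place data at non-parity positions: p1 p2 1 p4 0 0 0 p8 1 0 1 1 1 1 0 p16 1 0 1 0 0 1 1 0 1 0 1 0 1 1 0
p1 (pos 1,3,5,7,9,11,13,15,17,19,21,23,25,27,29,31): XOR of data positions = 1⊕0⊕0⊕1⊕1⊕1⊕0⊕1⊕1⊕0⊕1⊕1⊕1⊕1⊕0 = 0
p2 (pos 2,3,6,7,10,11,14,15,18,19,22,23,26,27,30,31): XOR of data positions = 1⊕0⊕0⊕0⊕1⊕1⊕0⊕0⊕1⊕1⊕1⊕0⊕1⊕1⊕0 = 0
p4 (pos 4,5,6,7,12,13,14,15,20,21,22,23,28,29,30,31): XOR of data positions = 0⊕0⊕0⊕1⊕1⊕1⊕0⊕0⊕0⊕1⊕1⊕0⊕1⊕1⊕0 = 1
p8 (pos 8,9,10,11,12,13,14,15,24,25,26,27,28,29,30,31): XOR of data positions = 1⊕0⊕1⊕1⊕1⊕1⊕0⊕0⊕1⊕0⊕1⊕0⊕1⊕1⊕0 = 1
p16 (pos 16,17,18,19,20,21,22,23,24,25,26,27,28,29,30,31): XOR of data positions = 1⊕0⊕1⊕0⊕0⊕1⊕1⊕0⊕1⊕0⊕1⊕0⊕1⊕1⊕0 = 0
Codeword: 0011000110111100101001101010110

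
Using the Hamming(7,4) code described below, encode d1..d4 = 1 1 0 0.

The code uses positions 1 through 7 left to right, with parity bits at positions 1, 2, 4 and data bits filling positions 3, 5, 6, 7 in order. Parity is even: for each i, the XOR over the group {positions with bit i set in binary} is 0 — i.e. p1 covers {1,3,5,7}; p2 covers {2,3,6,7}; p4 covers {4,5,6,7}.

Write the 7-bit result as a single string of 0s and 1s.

Place data at non-parity positions: p1 p2 1 p4 1 0 0
p1 (pos 1,3,5,7): XOR of data positions = 1⊕1⊕0 = 0
p2 (pos 2,3,6,7): XOR of data positions = 1⊕0⊕0 = 1
p4 (pos 4,5,6,7): XOR of data positions = 1⊕0⊕0 = 1
Codeword: 0111100

0111100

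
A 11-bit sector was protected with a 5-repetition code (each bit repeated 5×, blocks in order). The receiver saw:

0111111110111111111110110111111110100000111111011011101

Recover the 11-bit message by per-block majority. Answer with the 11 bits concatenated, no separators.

Block 1 (01111): 4 ones → 1
Block 2 (11110): 4 ones → 1
Block 3 (11111): 5 ones → 1
Block 4 (11111): 5 ones → 1
Block 5 (10110): 3 ones → 1
Block 6 (11111): 5 ones → 1
Block 7 (11101): 4 ones → 1
Block 8 (00000): 0 ones → 0
Block 9 (11111): 5 ones → 1
Block 10 (10110): 3 ones → 1
Block 11 (11101): 4 ones → 1

11111110111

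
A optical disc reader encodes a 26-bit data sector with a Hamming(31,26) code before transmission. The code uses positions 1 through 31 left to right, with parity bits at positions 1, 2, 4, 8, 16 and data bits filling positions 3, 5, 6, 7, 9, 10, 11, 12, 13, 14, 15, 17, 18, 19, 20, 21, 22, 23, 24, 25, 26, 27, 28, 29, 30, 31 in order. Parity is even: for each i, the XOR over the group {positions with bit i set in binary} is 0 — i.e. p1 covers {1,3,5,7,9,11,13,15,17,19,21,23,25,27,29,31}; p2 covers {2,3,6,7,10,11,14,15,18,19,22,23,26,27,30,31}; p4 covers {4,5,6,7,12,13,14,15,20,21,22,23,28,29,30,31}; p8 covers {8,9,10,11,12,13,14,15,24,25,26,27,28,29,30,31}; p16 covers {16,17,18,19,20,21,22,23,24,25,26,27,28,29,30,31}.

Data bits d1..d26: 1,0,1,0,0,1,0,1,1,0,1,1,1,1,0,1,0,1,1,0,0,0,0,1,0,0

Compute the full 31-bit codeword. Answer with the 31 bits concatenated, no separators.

0111010001011011111010110000100

Place data at non-parity positions: p1 p2 1 p4 0 1 0 p8 0 1 0 1 1 0 1 p16 1 1 1 0 1 0 1 1 0 0 0 0 1 0 0
p1 (pos 1,3,5,7,9,11,13,15,17,19,21,23,25,27,29,31): XOR of data positions = 1⊕0⊕0⊕0⊕0⊕1⊕1⊕1⊕1⊕1⊕1⊕0⊕0⊕1⊕0 = 0
p2 (pos 2,3,6,7,10,11,14,15,18,19,22,23,26,27,30,31): XOR of data positions = 1⊕1⊕0⊕1⊕0⊕0⊕1⊕1⊕1⊕0⊕1⊕0⊕0⊕0⊕0 = 1
p4 (pos 4,5,6,7,12,13,14,15,20,21,22,23,28,29,30,31): XOR of data positions = 0⊕1⊕0⊕1⊕1⊕0⊕1⊕0⊕1⊕0⊕1⊕0⊕1⊕0⊕0 = 1
p8 (pos 8,9,10,11,12,13,14,15,24,25,26,27,28,29,30,31): XOR of data positions = 0⊕1⊕0⊕1⊕1⊕0⊕1⊕1⊕0⊕0⊕0⊕0⊕1⊕0⊕0 = 0
p16 (pos 16,17,18,19,20,21,22,23,24,25,26,27,28,29,30,31): XOR of data positions = 1⊕1⊕1⊕0⊕1⊕0⊕1⊕1⊕0⊕0⊕0⊕0⊕1⊕0⊕0 = 1
Codeword: 0111010001011011111010110000100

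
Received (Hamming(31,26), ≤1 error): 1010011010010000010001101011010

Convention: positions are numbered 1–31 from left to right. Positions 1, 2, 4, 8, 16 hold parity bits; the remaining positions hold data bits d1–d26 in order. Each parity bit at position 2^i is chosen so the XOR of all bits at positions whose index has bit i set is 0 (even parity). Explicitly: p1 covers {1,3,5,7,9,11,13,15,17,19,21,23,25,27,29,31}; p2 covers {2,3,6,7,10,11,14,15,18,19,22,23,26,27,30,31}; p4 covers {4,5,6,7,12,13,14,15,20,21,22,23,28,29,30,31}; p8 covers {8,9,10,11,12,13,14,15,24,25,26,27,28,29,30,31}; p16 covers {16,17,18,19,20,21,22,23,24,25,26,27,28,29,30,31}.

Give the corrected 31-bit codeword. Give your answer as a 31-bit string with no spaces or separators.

1010011010010000010011101011010

s1 (pos 1,3,5,7,9,11,13,15,17,19,21,23,25,27,29,31): 1⊕1⊕0⊕1⊕1⊕0⊕0⊕0⊕0⊕0⊕0⊕1⊕1⊕1⊕0⊕0 = 1
s2 (pos 2,3,6,7,10,11,14,15,18,19,22,23,26,27,30,31): 0⊕1⊕1⊕1⊕0⊕0⊕0⊕0⊕1⊕0⊕1⊕1⊕0⊕1⊕1⊕0 = 0
s4 (pos 4,5,6,7,12,13,14,15,20,21,22,23,28,29,30,31): 0⊕0⊕1⊕1⊕1⊕0⊕0⊕0⊕0⊕0⊕1⊕1⊕1⊕0⊕1⊕0 = 1
s8 (pos 8,9,10,11,12,13,14,15,24,25,26,27,28,29,30,31): 0⊕1⊕0⊕0⊕1⊕0⊕0⊕0⊕0⊕1⊕0⊕1⊕1⊕0⊕1⊕0 = 0
s16 (pos 16,17,18,19,20,21,22,23,24,25,26,27,28,29,30,31): 0⊕0⊕1⊕0⊕0⊕0⊕1⊕1⊕0⊕1⊕0⊕1⊕1⊕0⊕1⊕0 = 1
Syndrome s16…s1 = 10101 → error at position 21.
Flip position 21: 1010011010010000010001101011010 → 1010011010010000010011101011010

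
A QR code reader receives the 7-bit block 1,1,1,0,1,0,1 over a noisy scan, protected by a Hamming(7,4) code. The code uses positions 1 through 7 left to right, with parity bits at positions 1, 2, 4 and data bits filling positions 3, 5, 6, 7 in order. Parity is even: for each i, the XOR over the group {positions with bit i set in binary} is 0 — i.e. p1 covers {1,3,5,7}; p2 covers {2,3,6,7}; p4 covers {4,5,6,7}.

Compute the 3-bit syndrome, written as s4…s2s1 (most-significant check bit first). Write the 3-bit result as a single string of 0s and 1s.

010

s1 (pos 1,3,5,7): 1⊕1⊕1⊕1 = 0
s2 (pos 2,3,6,7): 1⊕1⊕0⊕1 = 1
s4 (pos 4,5,6,7): 0⊕1⊕0⊕1 = 0
Syndrome s4…s1 = 010 → error at position 2.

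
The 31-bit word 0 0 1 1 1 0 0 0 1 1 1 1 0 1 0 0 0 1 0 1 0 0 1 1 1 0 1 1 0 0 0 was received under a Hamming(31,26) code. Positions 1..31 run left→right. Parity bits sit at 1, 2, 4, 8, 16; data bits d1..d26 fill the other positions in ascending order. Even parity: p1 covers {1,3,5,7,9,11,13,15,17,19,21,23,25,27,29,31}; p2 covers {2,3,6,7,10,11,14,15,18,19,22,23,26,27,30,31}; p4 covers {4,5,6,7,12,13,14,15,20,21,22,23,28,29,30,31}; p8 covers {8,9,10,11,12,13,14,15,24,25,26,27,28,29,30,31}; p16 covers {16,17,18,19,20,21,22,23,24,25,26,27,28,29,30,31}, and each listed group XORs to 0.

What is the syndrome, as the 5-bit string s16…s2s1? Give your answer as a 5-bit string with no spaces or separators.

11111

s1 (pos 1,3,5,7,9,11,13,15,17,19,21,23,25,27,29,31): 0⊕1⊕1⊕0⊕1⊕1⊕0⊕0⊕0⊕0⊕0⊕1⊕1⊕1⊕0⊕0 = 1
s2 (pos 2,3,6,7,10,11,14,15,18,19,22,23,26,27,30,31): 0⊕1⊕0⊕0⊕1⊕1⊕1⊕0⊕1⊕0⊕0⊕1⊕0⊕1⊕0⊕0 = 1
s4 (pos 4,5,6,7,12,13,14,15,20,21,22,23,28,29,30,31): 1⊕1⊕0⊕0⊕1⊕0⊕1⊕0⊕1⊕0⊕0⊕1⊕1⊕0⊕0⊕0 = 1
s8 (pos 8,9,10,11,12,13,14,15,24,25,26,27,28,29,30,31): 0⊕1⊕1⊕1⊕1⊕0⊕1⊕0⊕1⊕1⊕0⊕1⊕1⊕0⊕0⊕0 = 1
s16 (pos 16,17,18,19,20,21,22,23,24,25,26,27,28,29,30,31): 0⊕0⊕1⊕0⊕1⊕0⊕0⊕1⊕1⊕1⊕0⊕1⊕1⊕0⊕0⊕0 = 1
Syndrome s16…s1 = 11111 → error at position 31.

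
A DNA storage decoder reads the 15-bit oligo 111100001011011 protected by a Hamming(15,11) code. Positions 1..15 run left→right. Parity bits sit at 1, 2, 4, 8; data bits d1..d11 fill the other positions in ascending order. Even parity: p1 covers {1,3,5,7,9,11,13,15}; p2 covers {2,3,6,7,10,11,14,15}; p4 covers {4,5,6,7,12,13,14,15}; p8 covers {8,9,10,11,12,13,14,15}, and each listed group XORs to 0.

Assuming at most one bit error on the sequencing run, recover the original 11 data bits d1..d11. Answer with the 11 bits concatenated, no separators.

s1 (pos 1,3,5,7,9,11,13,15): 1⊕1⊕0⊕0⊕1⊕1⊕0⊕1 = 1
s2 (pos 2,3,6,7,10,11,14,15): 1⊕1⊕0⊕0⊕0⊕1⊕1⊕1 = 1
s4 (pos 4,5,6,7,12,13,14,15): 1⊕0⊕0⊕0⊕1⊕0⊕1⊕1 = 0
s8 (pos 8,9,10,11,12,13,14,15): 0⊕1⊕0⊕1⊕1⊕0⊕1⊕1 = 1
Syndrome s8…s1 = 1011 → error at position 11.
Flip position 11: 111100001011011 → 111100001001011
Read data bits from positions 3,5,6,7,9,10,11,12,13,14,15: 10001001011

10001001011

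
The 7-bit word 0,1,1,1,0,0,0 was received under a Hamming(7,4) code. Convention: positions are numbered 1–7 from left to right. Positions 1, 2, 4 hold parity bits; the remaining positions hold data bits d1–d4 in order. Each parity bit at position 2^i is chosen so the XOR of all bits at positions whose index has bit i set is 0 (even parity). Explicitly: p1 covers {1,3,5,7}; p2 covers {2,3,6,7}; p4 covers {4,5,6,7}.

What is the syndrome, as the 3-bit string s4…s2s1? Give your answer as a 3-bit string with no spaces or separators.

101

s1 (pos 1,3,5,7): 0⊕1⊕0⊕0 = 1
s2 (pos 2,3,6,7): 1⊕1⊕0⊕0 = 0
s4 (pos 4,5,6,7): 1⊕0⊕0⊕0 = 1
Syndrome s4…s1 = 101 → error at position 5.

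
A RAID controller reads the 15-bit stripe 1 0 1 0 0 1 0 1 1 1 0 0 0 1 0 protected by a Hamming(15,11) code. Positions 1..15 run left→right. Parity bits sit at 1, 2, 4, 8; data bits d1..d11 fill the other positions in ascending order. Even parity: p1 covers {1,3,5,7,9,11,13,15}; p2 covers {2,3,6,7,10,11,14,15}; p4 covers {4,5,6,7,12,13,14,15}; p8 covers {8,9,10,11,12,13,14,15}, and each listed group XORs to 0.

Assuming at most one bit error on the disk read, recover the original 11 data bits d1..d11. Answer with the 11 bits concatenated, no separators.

10101100010

s1 (pos 1,3,5,7,9,11,13,15): 1⊕1⊕0⊕0⊕1⊕0⊕0⊕0 = 1
s2 (pos 2,3,6,7,10,11,14,15): 0⊕1⊕1⊕0⊕1⊕0⊕1⊕0 = 0
s4 (pos 4,5,6,7,12,13,14,15): 0⊕0⊕1⊕0⊕0⊕0⊕1⊕0 = 0
s8 (pos 8,9,10,11,12,13,14,15): 1⊕1⊕1⊕0⊕0⊕0⊕1⊕0 = 0
Syndrome s8…s1 = 0001 → error at position 1.
Flip position 1: 101001011100010 → 001001011100010
Read data bits from positions 3,5,6,7,9,10,11,12,13,14,15: 10101100010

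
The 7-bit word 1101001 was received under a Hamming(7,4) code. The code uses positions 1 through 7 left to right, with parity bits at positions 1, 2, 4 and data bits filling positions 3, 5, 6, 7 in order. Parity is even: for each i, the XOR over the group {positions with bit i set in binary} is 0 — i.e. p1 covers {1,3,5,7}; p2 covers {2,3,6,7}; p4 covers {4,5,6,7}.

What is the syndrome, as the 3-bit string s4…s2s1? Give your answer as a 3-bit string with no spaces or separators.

s1 (pos 1,3,5,7): 1⊕0⊕0⊕1 = 0
s2 (pos 2,3,6,7): 1⊕0⊕0⊕1 = 0
s4 (pos 4,5,6,7): 1⊕0⊕0⊕1 = 0
Syndrome s4…s1 = 000 → no error.

000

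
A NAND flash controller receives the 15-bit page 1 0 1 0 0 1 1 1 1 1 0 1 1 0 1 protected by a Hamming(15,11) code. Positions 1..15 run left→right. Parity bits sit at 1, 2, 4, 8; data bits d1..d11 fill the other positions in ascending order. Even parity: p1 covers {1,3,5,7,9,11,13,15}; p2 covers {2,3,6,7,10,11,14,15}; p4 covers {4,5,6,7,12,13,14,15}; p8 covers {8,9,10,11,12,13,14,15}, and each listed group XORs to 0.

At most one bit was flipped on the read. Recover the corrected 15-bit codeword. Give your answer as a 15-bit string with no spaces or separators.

101000111101101

s1 (pos 1,3,5,7,9,11,13,15): 1⊕1⊕0⊕1⊕1⊕0⊕1⊕1 = 0
s2 (pos 2,3,6,7,10,11,14,15): 0⊕1⊕1⊕1⊕1⊕0⊕0⊕1 = 1
s4 (pos 4,5,6,7,12,13,14,15): 0⊕0⊕1⊕1⊕1⊕1⊕0⊕1 = 1
s8 (pos 8,9,10,11,12,13,14,15): 1⊕1⊕1⊕0⊕1⊕1⊕0⊕1 = 0
Syndrome s8…s1 = 0110 → error at position 6.
Flip position 6: 101001111101101 → 101000111101101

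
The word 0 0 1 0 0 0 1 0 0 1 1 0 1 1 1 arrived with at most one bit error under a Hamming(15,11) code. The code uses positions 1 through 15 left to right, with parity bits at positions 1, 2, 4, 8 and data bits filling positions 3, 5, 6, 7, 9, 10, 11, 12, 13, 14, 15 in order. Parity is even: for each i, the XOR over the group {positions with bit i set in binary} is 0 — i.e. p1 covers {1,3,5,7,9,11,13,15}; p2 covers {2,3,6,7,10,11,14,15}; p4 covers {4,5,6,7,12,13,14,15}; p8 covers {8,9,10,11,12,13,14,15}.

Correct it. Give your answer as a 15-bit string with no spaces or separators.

001000101110111

s1 (pos 1,3,5,7,9,11,13,15): 0⊕1⊕0⊕1⊕0⊕1⊕1⊕1 = 1
s2 (pos 2,3,6,7,10,11,14,15): 0⊕1⊕0⊕1⊕1⊕1⊕1⊕1 = 0
s4 (pos 4,5,6,7,12,13,14,15): 0⊕0⊕0⊕1⊕0⊕1⊕1⊕1 = 0
s8 (pos 8,9,10,11,12,13,14,15): 0⊕0⊕1⊕1⊕0⊕1⊕1⊕1 = 1
Syndrome s8…s1 = 1001 → error at position 9.
Flip position 9: 001000100110111 → 001000101110111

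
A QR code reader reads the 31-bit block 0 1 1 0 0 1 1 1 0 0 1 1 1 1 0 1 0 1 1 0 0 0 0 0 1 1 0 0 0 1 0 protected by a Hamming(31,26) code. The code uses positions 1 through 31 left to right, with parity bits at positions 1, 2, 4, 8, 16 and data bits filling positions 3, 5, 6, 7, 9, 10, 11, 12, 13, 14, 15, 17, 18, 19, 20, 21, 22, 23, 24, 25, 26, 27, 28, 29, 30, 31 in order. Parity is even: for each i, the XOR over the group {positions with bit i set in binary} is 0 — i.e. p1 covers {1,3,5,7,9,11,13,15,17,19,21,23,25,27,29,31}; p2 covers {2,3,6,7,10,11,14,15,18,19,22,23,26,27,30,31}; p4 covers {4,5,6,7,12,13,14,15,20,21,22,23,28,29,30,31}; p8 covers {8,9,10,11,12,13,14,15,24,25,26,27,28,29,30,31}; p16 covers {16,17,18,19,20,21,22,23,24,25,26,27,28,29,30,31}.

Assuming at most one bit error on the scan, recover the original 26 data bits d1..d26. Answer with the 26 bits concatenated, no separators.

s1 (pos 1,3,5,7,9,11,13,15,17,19,21,23,25,27,29,31): 0⊕1⊕0⊕1⊕0⊕1⊕1⊕0⊕0⊕1⊕0⊕0⊕1⊕0⊕0⊕0 = 0
s2 (pos 2,3,6,7,10,11,14,15,18,19,22,23,26,27,30,31): 1⊕1⊕1⊕1⊕0⊕1⊕1⊕0⊕1⊕1⊕0⊕0⊕1⊕0⊕1⊕0 = 0
s4 (pos 4,5,6,7,12,13,14,15,20,21,22,23,28,29,30,31): 0⊕0⊕1⊕1⊕1⊕1⊕1⊕0⊕0⊕0⊕0⊕0⊕0⊕0⊕1⊕0 = 0
s8 (pos 8,9,10,11,12,13,14,15,24,25,26,27,28,29,30,31): 1⊕0⊕0⊕1⊕1⊕1⊕1⊕0⊕0⊕1⊕1⊕0⊕0⊕0⊕1⊕0 = 0
s16 (pos 16,17,18,19,20,21,22,23,24,25,26,27,28,29,30,31): 1⊕0⊕1⊕1⊕0⊕0⊕0⊕0⊕0⊕1⊕1⊕0⊕0⊕0⊕1⊕0 = 0
Syndrome s16…s1 = 00000 → no error.
Read data bits from positions 3,5,6,7,9,10,11,12,13,14,15,17,18,19,20,21,22,23,24,25,26,27,28,29,30,31: 10110011110011000001100010

10110011110011000001100010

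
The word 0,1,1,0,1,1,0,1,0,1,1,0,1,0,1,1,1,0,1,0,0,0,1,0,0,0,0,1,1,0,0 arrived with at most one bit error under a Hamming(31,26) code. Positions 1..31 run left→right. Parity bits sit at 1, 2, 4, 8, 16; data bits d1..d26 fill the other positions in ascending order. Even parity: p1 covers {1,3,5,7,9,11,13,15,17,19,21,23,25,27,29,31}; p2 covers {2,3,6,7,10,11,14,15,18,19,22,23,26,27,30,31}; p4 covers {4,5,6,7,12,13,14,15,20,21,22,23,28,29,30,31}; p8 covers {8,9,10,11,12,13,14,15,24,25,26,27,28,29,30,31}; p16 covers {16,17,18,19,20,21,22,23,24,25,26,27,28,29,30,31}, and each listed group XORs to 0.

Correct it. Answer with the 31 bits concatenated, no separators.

0110110101100011101000100001100

s1 (pos 1,3,5,7,9,11,13,15,17,19,21,23,25,27,29,31): 0⊕1⊕1⊕0⊕0⊕1⊕1⊕1⊕1⊕1⊕0⊕1⊕0⊕0⊕1⊕0 = 1
s2 (pos 2,3,6,7,10,11,14,15,18,19,22,23,26,27,30,31): 1⊕1⊕1⊕0⊕1⊕1⊕0⊕1⊕0⊕1⊕0⊕1⊕0⊕0⊕0⊕0 = 0
s4 (pos 4,5,6,7,12,13,14,15,20,21,22,23,28,29,30,31): 0⊕1⊕1⊕0⊕0⊕1⊕0⊕1⊕0⊕0⊕0⊕1⊕1⊕1⊕0⊕0 = 1
s8 (pos 8,9,10,11,12,13,14,15,24,25,26,27,28,29,30,31): 1⊕0⊕1⊕1⊕0⊕1⊕0⊕1⊕0⊕0⊕0⊕0⊕1⊕1⊕0⊕0 = 1
s16 (pos 16,17,18,19,20,21,22,23,24,25,26,27,28,29,30,31): 1⊕1⊕0⊕1⊕0⊕0⊕0⊕1⊕0⊕0⊕0⊕0⊕1⊕1⊕0⊕0 = 0
Syndrome s16…s1 = 01101 → error at position 13.
Flip position 13: 0110110101101011101000100001100 → 0110110101100011101000100001100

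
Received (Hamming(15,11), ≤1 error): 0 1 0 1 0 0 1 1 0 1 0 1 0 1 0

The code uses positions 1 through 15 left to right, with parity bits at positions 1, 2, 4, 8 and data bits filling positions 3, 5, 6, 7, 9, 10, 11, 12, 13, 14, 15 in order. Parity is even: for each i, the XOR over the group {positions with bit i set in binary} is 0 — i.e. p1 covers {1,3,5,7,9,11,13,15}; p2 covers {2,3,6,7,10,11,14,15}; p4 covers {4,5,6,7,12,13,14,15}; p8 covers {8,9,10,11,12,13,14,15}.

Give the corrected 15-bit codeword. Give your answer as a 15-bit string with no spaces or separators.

110100110101010

s1 (pos 1,3,5,7,9,11,13,15): 0⊕0⊕0⊕1⊕0⊕0⊕0⊕0 = 1
s2 (pos 2,3,6,7,10,11,14,15): 1⊕0⊕0⊕1⊕1⊕0⊕1⊕0 = 0
s4 (pos 4,5,6,7,12,13,14,15): 1⊕0⊕0⊕1⊕1⊕0⊕1⊕0 = 0
s8 (pos 8,9,10,11,12,13,14,15): 1⊕0⊕1⊕0⊕1⊕0⊕1⊕0 = 0
Syndrome s8…s1 = 0001 → error at position 1.
Flip position 1: 010100110101010 → 110100110101010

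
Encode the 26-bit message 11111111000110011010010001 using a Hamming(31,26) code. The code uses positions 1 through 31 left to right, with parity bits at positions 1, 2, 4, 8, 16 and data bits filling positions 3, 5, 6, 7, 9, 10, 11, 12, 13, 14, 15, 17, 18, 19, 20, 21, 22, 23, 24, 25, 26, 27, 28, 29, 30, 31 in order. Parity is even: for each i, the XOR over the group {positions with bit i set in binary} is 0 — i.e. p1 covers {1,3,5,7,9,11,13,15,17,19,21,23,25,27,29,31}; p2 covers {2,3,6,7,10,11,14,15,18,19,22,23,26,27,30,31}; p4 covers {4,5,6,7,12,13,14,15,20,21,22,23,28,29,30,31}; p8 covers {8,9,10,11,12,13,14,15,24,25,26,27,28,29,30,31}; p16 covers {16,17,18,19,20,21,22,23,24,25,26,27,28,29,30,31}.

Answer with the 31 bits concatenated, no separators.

Place data at non-parity positions: p1 p2 1 p4 1 1 1 p8 1 1 1 1 0 0 0 p16 1 1 0 0 1 1 0 1 0 0 1 0 0 0 1
p1 (pos 1,3,5,7,9,11,13,15,17,19,21,23,25,27,29,31): XOR of data positions = 1⊕1⊕1⊕1⊕1⊕0⊕0⊕1⊕0⊕1⊕0⊕0⊕1⊕0⊕1 = 1
p2 (pos 2,3,6,7,10,11,14,15,18,19,22,23,26,27,30,31): XOR of data positions = 1⊕1⊕1⊕1⊕1⊕0⊕0⊕1⊕0⊕1⊕0⊕0⊕1⊕0⊕1 = 1
p4 (pos 4,5,6,7,12,13,14,15,20,21,22,23,28,29,30,31): XOR of data positions = 1⊕1⊕1⊕1⊕0⊕0⊕0⊕0⊕1⊕1⊕0⊕0⊕0⊕0⊕1 = 1
p8 (pos 8,9,10,11,12,13,14,15,24,25,26,27,28,29,30,31): XOR of data positions = 1⊕1⊕1⊕1⊕0⊕0⊕0⊕1⊕0⊕0⊕1⊕0⊕0⊕0⊕1 = 1
p16 (pos 16,17,18,19,20,21,22,23,24,25,26,27,28,29,30,31): XOR of data positions = 1⊕1⊕0⊕0⊕1⊕1⊕0⊕1⊕0⊕0⊕1⊕0⊕0⊕0⊕1 = 1
Codeword: 1111111111110001110011010010001

1111111111110001110011010010001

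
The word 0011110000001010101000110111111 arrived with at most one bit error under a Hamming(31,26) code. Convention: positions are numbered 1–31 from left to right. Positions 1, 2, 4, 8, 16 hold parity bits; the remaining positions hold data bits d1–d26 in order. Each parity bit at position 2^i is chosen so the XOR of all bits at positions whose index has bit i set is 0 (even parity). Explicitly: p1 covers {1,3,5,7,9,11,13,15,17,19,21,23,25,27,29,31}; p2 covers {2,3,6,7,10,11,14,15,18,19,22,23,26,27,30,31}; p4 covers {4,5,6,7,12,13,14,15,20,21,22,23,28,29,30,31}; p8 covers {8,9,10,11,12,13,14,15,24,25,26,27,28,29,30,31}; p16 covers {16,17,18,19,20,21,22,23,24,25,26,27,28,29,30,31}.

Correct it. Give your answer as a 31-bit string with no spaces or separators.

s1 (pos 1,3,5,7,9,11,13,15,17,19,21,23,25,27,29,31): 0⊕1⊕1⊕0⊕0⊕0⊕1⊕1⊕1⊕1⊕0⊕1⊕0⊕1⊕1⊕1 = 0
s2 (pos 2,3,6,7,10,11,14,15,18,19,22,23,26,27,30,31): 0⊕1⊕1⊕0⊕0⊕0⊕0⊕1⊕0⊕1⊕0⊕1⊕1⊕1⊕1⊕1 = 1
s4 (pos 4,5,6,7,12,13,14,15,20,21,22,23,28,29,30,31): 1⊕1⊕1⊕0⊕0⊕1⊕0⊕1⊕0⊕0⊕0⊕1⊕1⊕1⊕1⊕1 = 0
s8 (pos 8,9,10,11,12,13,14,15,24,25,26,27,28,29,30,31): 0⊕0⊕0⊕0⊕0⊕1⊕0⊕1⊕1⊕0⊕1⊕1⊕1⊕1⊕1⊕1 = 1
s16 (pos 16,17,18,19,20,21,22,23,24,25,26,27,28,29,30,31): 0⊕1⊕0⊕1⊕0⊕0⊕0⊕1⊕1⊕0⊕1⊕1⊕1⊕1⊕1⊕1 = 0
Syndrome s16…s1 = 01010 → error at position 10.
Flip position 10: 0011110000001010101000110111111 → 0011110001001010101000110111111

0011110001001010101000110111111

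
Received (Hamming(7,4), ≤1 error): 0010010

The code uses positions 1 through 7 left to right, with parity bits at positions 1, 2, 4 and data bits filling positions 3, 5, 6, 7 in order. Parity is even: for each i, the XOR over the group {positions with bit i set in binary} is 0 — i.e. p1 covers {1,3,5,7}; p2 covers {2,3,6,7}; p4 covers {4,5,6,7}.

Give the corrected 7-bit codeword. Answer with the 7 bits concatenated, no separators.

s1 (pos 1,3,5,7): 0⊕1⊕0⊕0 = 1
s2 (pos 2,3,6,7): 0⊕1⊕1⊕0 = 0
s4 (pos 4,5,6,7): 0⊕0⊕1⊕0 = 1
Syndrome s4…s1 = 101 → error at position 5.
Flip position 5: 0010010 → 0010110

0010110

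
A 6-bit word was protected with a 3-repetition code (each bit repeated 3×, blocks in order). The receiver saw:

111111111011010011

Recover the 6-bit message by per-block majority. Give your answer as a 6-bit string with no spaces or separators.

Block 1 (111): 3 ones → 1
Block 2 (111): 3 ones → 1
Block 3 (111): 3 ones → 1
Block 4 (011): 2 ones → 1
Block 5 (010): 1 one → 0
Block 6 (011): 2 ones → 1

111101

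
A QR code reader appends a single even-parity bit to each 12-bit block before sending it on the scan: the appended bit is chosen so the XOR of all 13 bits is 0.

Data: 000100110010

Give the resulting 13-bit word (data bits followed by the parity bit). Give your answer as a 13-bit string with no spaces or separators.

XOR of the 12 data bits: 0⊕0⊕0⊕1⊕0⊕0⊕1⊕1⊕0⊕0⊕1⊕0 = 0
Parity bit = 0 (so all 13 bits XOR to 0).

0001001100100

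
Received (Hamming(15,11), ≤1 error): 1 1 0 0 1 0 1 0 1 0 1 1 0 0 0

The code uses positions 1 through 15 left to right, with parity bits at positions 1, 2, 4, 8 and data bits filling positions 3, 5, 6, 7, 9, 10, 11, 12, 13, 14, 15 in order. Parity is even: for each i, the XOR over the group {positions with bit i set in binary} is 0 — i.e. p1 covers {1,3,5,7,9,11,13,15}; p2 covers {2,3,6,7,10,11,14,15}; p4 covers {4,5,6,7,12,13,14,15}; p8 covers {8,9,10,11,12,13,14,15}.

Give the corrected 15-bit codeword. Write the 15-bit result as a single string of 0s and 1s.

s1 (pos 1,3,5,7,9,11,13,15): 1⊕0⊕1⊕1⊕1⊕1⊕0⊕0 = 1
s2 (pos 2,3,6,7,10,11,14,15): 1⊕0⊕0⊕1⊕0⊕1⊕0⊕0 = 1
s4 (pos 4,5,6,7,12,13,14,15): 0⊕1⊕0⊕1⊕1⊕0⊕0⊕0 = 1
s8 (pos 8,9,10,11,12,13,14,15): 0⊕1⊕0⊕1⊕1⊕0⊕0⊕0 = 1
Syndrome s8…s1 = 1111 → error at position 15.
Flip position 15: 110010101011000 → 110010101011001

110010101011001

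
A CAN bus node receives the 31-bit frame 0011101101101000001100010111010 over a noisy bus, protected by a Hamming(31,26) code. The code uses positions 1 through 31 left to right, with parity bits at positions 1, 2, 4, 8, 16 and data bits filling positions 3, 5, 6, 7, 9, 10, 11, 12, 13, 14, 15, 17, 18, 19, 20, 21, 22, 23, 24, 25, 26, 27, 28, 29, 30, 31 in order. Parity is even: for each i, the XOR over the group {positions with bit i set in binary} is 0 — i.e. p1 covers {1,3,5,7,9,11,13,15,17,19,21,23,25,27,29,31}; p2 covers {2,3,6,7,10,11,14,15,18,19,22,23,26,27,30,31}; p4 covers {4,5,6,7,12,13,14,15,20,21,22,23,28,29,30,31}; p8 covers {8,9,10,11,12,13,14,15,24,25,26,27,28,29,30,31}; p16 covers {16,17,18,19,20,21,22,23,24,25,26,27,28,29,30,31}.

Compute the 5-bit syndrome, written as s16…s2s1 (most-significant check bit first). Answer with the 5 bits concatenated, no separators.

11101

s1 (pos 1,3,5,7,9,11,13,15,17,19,21,23,25,27,29,31): 0⊕1⊕1⊕1⊕0⊕1⊕1⊕0⊕0⊕1⊕0⊕0⊕0⊕1⊕0⊕0 = 1
s2 (pos 2,3,6,7,10,11,14,15,18,19,22,23,26,27,30,31): 0⊕1⊕0⊕1⊕1⊕1⊕0⊕0⊕0⊕1⊕0⊕0⊕1⊕1⊕1⊕0 = 0
s4 (pos 4,5,6,7,12,13,14,15,20,21,22,23,28,29,30,31): 1⊕1⊕0⊕1⊕0⊕1⊕0⊕0⊕1⊕0⊕0⊕0⊕1⊕0⊕1⊕0 = 1
s8 (pos 8,9,10,11,12,13,14,15,24,25,26,27,28,29,30,31): 1⊕0⊕1⊕1⊕0⊕1⊕0⊕0⊕1⊕0⊕1⊕1⊕1⊕0⊕1⊕0 = 1
s16 (pos 16,17,18,19,20,21,22,23,24,25,26,27,28,29,30,31): 0⊕0⊕0⊕1⊕1⊕0⊕0⊕0⊕1⊕0⊕1⊕1⊕1⊕0⊕1⊕0 = 1
Syndrome s16…s1 = 11101 → error at position 29.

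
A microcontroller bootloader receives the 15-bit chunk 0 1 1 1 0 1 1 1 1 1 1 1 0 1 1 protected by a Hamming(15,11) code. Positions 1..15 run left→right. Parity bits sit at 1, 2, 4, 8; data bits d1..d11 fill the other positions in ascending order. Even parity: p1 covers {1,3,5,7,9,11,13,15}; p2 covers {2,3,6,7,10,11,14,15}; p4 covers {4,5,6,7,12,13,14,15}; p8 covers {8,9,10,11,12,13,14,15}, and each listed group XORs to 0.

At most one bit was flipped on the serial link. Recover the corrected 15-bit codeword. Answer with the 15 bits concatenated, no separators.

011101110111011

s1 (pos 1,3,5,7,9,11,13,15): 0⊕1⊕0⊕1⊕1⊕1⊕0⊕1 = 1
s2 (pos 2,3,6,7,10,11,14,15): 1⊕1⊕1⊕1⊕1⊕1⊕1⊕1 = 0
s4 (pos 4,5,6,7,12,13,14,15): 1⊕0⊕1⊕1⊕1⊕0⊕1⊕1 = 0
s8 (pos 8,9,10,11,12,13,14,15): 1⊕1⊕1⊕1⊕1⊕0⊕1⊕1 = 1
Syndrome s8…s1 = 1001 → error at position 9.
Flip position 9: 011101111111011 → 011101110111011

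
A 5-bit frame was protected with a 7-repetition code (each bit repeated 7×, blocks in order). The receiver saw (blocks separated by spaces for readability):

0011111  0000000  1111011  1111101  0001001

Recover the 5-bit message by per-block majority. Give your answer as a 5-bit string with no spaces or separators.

Block 1 (0011111): 5 ones → 1
Block 2 (0000000): 0 ones → 0
Block 3 (1111011): 6 ones → 1
Block 4 (1111101): 6 ones → 1
Block 5 (0001001): 2 ones → 0

10110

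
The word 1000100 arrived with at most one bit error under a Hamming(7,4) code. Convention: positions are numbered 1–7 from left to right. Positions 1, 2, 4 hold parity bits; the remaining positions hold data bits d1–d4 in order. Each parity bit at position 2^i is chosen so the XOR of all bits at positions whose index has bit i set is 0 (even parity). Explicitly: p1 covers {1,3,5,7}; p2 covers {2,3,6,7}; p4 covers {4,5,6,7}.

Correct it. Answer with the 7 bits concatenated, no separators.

1001100

s1 (pos 1,3,5,7): 1⊕0⊕1⊕0 = 0
s2 (pos 2,3,6,7): 0⊕0⊕0⊕0 = 0
s4 (pos 4,5,6,7): 0⊕1⊕0⊕0 = 1
Syndrome s4…s1 = 100 → error at position 4.
Flip position 4: 1000100 → 1001100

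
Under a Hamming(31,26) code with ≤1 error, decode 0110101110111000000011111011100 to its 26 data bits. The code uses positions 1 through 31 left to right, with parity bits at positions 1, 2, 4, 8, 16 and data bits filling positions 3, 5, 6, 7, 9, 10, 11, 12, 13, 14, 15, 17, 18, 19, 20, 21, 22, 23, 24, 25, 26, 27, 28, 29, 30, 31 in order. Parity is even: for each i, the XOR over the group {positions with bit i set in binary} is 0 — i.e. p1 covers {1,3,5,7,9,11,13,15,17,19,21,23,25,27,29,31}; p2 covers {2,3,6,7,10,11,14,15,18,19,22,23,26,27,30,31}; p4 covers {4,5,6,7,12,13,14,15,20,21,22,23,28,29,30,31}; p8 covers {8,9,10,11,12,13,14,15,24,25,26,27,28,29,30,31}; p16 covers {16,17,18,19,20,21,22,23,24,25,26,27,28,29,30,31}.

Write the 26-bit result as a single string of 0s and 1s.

11001011100000011111011100

s1 (pos 1,3,5,7,9,11,13,15,17,19,21,23,25,27,29,31): 0⊕1⊕1⊕1⊕1⊕1⊕1⊕0⊕0⊕0⊕1⊕1⊕1⊕1⊕1⊕0 = 1
s2 (pos 2,3,6,7,10,11,14,15,18,19,22,23,26,27,30,31): 1⊕1⊕0⊕1⊕0⊕1⊕0⊕0⊕0⊕0⊕1⊕1⊕0⊕1⊕0⊕0 = 1
s4 (pos 4,5,6,7,12,13,14,15,20,21,22,23,28,29,30,31): 0⊕1⊕0⊕1⊕1⊕1⊕0⊕0⊕0⊕1⊕1⊕1⊕1⊕1⊕0⊕0 = 1
s8 (pos 8,9,10,11,12,13,14,15,24,25,26,27,28,29,30,31): 1⊕1⊕0⊕1⊕1⊕1⊕0⊕0⊕1⊕1⊕0⊕1⊕1⊕1⊕0⊕0 = 0
s16 (pos 16,17,18,19,20,21,22,23,24,25,26,27,28,29,30,31): 0⊕0⊕0⊕0⊕0⊕1⊕1⊕1⊕1⊕1⊕0⊕1⊕1⊕1⊕0⊕0 = 0
Syndrome s16…s1 = 00111 → error at position 7.
Flip position 7: 0110101110111000000011111011100 → 0110100110111000000011111011100
Read data bits from positions 3,5,6,7,9,10,11,12,13,14,15,17,18,19,20,21,22,23,24,25,26,27,28,29,30,31: 11001011100000011111011100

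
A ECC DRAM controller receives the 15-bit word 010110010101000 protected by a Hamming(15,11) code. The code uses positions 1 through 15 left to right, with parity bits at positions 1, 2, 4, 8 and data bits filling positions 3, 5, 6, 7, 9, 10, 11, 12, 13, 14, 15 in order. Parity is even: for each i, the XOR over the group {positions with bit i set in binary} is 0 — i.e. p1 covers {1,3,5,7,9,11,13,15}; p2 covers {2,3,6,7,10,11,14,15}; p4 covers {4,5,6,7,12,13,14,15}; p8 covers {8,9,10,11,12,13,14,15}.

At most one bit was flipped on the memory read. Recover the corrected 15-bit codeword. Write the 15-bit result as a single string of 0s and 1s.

s1 (pos 1,3,5,7,9,11,13,15): 0⊕0⊕1⊕0⊕0⊕0⊕0⊕0 = 1
s2 (pos 2,3,6,7,10,11,14,15): 1⊕0⊕0⊕0⊕1⊕0⊕0⊕0 = 0
s4 (pos 4,5,6,7,12,13,14,15): 1⊕1⊕0⊕0⊕1⊕0⊕0⊕0 = 1
s8 (pos 8,9,10,11,12,13,14,15): 1⊕0⊕1⊕0⊕1⊕0⊕0⊕0 = 1
Syndrome s8…s1 = 1101 → error at position 13.
Flip position 13: 010110010101000 → 010110010101100

010110010101100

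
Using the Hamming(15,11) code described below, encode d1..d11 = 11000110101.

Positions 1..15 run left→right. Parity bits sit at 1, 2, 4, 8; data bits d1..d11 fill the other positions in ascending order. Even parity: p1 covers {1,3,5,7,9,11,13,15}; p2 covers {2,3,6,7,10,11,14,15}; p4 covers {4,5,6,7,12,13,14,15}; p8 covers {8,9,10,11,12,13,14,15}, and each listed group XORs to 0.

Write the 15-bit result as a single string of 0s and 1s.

101110000110101

Place data at non-parity positions: p1 p2 1 p4 1 0 0 p8 0 1 1 0 1 0 1
p1 (pos 1,3,5,7,9,11,13,15): XOR of data positions = 1⊕1⊕0⊕0⊕1⊕1⊕1 = 1
p2 (pos 2,3,6,7,10,11,14,15): XOR of data positions = 1⊕0⊕0⊕1⊕1⊕0⊕1 = 0
p4 (pos 4,5,6,7,12,13,14,15): XOR of data positions = 1⊕0⊕0⊕0⊕1⊕0⊕1 = 1
p8 (pos 8,9,10,11,12,13,14,15): XOR of data positions = 0⊕1⊕1⊕0⊕1⊕0⊕1 = 0
Codeword: 101110000110101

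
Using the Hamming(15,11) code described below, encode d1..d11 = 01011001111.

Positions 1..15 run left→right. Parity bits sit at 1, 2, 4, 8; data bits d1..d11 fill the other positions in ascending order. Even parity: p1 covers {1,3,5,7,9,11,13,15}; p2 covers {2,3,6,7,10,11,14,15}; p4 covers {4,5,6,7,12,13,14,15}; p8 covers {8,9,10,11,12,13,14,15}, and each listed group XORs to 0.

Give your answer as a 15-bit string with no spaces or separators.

Place data at non-parity positions: p1 p2 0 p4 1 0 1 p8 1 0 0 1 1 1 1
p1 (pos 1,3,5,7,9,11,13,15): XOR of data positions = 0⊕1⊕1⊕1⊕0⊕1⊕1 = 1
p2 (pos 2,3,6,7,10,11,14,15): XOR of data positions = 0⊕0⊕1⊕0⊕0⊕1⊕1 = 1
p4 (pos 4,5,6,7,12,13,14,15): XOR of data positions = 1⊕0⊕1⊕1⊕1⊕1⊕1 = 0
p8 (pos 8,9,10,11,12,13,14,15): XOR of data positions = 1⊕0⊕0⊕1⊕1⊕1⊕1 = 1
Codeword: 110010111001111

110010111001111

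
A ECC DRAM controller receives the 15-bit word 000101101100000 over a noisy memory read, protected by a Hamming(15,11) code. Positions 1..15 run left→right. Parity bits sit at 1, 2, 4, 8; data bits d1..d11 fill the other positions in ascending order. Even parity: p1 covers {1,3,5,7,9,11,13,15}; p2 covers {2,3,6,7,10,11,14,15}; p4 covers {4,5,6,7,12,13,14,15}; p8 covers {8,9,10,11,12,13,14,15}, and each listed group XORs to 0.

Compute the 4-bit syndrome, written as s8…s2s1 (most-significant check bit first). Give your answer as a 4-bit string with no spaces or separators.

0110

s1 (pos 1,3,5,7,9,11,13,15): 0⊕0⊕0⊕1⊕1⊕0⊕0⊕0 = 0
s2 (pos 2,3,6,7,10,11,14,15): 0⊕0⊕1⊕1⊕1⊕0⊕0⊕0 = 1
s4 (pos 4,5,6,7,12,13,14,15): 1⊕0⊕1⊕1⊕0⊕0⊕0⊕0 = 1
s8 (pos 8,9,10,11,12,13,14,15): 0⊕1⊕1⊕0⊕0⊕0⊕0⊕0 = 0
Syndrome s8…s1 = 0110 → error at position 6.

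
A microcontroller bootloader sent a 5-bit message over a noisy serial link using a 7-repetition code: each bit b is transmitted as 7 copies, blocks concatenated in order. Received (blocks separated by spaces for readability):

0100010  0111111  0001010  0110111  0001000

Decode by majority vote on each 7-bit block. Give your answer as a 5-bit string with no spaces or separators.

Block 1 (0100010): 2 ones → 0
Block 2 (0111111): 6 ones → 1
Block 3 (0001010): 2 ones → 0
Block 4 (0110111): 5 ones → 1
Block 5 (0001000): 1 one → 0

01010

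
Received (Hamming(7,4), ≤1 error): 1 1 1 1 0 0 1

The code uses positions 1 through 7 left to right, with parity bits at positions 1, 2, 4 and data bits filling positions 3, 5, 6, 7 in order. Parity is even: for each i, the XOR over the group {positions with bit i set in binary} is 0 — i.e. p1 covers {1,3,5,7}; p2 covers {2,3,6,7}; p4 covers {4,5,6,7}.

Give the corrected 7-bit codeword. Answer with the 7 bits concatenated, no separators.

s1 (pos 1,3,5,7): 1⊕1⊕0⊕1 = 1
s2 (pos 2,3,6,7): 1⊕1⊕0⊕1 = 1
s4 (pos 4,5,6,7): 1⊕0⊕0⊕1 = 0
Syndrome s4…s1 = 011 → error at position 3.
Flip position 3: 1111001 → 1101001

1101001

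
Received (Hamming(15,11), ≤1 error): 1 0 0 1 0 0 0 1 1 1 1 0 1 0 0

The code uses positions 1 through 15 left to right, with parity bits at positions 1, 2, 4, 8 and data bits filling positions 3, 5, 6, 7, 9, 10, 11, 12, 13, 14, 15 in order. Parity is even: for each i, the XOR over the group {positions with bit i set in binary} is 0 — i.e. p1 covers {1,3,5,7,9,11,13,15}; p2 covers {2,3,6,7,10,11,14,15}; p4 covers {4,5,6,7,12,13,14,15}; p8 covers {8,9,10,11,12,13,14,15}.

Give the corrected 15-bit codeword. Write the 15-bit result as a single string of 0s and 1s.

100100001110100

s1 (pos 1,3,5,7,9,11,13,15): 1⊕0⊕0⊕0⊕1⊕1⊕1⊕0 = 0
s2 (pos 2,3,6,7,10,11,14,15): 0⊕0⊕0⊕0⊕1⊕1⊕0⊕0 = 0
s4 (pos 4,5,6,7,12,13,14,15): 1⊕0⊕0⊕0⊕0⊕1⊕0⊕0 = 0
s8 (pos 8,9,10,11,12,13,14,15): 1⊕1⊕1⊕1⊕0⊕1⊕0⊕0 = 1
Syndrome s8…s1 = 1000 → error at position 8.
Flip position 8: 100100011110100 → 100100001110100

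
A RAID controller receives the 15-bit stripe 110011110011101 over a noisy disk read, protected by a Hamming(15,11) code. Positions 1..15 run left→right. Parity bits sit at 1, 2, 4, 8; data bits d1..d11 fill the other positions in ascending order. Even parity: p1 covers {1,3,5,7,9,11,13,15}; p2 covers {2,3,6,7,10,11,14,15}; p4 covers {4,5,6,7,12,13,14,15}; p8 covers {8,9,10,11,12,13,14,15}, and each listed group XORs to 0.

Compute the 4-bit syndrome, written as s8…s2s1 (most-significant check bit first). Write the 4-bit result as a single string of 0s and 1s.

1010

s1 (pos 1,3,5,7,9,11,13,15): 1⊕0⊕1⊕1⊕0⊕1⊕1⊕1 = 0
s2 (pos 2,3,6,7,10,11,14,15): 1⊕0⊕1⊕1⊕0⊕1⊕0⊕1 = 1
s4 (pos 4,5,6,7,12,13,14,15): 0⊕1⊕1⊕1⊕1⊕1⊕0⊕1 = 0
s8 (pos 8,9,10,11,12,13,14,15): 1⊕0⊕0⊕1⊕1⊕1⊕0⊕1 = 1
Syndrome s8…s1 = 1010 → error at position 10.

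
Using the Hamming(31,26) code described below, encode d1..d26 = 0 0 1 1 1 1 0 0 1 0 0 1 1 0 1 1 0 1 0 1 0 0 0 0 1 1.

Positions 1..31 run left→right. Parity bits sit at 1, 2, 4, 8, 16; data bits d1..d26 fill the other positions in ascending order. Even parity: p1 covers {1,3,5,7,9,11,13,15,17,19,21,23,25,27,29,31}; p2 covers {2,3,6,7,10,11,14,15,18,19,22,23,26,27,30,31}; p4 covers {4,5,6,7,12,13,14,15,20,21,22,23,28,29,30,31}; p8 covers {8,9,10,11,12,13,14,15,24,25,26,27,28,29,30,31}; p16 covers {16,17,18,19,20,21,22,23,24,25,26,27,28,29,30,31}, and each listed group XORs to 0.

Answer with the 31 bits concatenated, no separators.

Place data at non-parity positions: p1 p2 0 p4 0 1 1 p8 1 1 0 0 1 0 0 p16 1 1 0 1 1 0 1 0 1 0 0 0 0 1 1
p1 (pos 1,3,5,7,9,11,13,15,17,19,21,23,25,27,29,31): XOR of data positions = 0⊕0⊕1⊕1⊕0⊕1⊕0⊕1⊕0⊕1⊕1⊕1⊕0⊕0⊕1 = 0
p2 (pos 2,3,6,7,10,11,14,15,18,19,22,23,26,27,30,31): XOR of data positions = 0⊕1⊕1⊕1⊕0⊕0⊕0⊕1⊕0⊕0⊕1⊕0⊕0⊕1⊕1 = 1
p4 (pos 4,5,6,7,12,13,14,15,20,21,22,23,28,29,30,31): XOR of data positions = 0⊕1⊕1⊕0⊕1⊕0⊕0⊕1⊕1⊕0⊕1⊕0⊕0⊕1⊕1 = 0
p8 (pos 8,9,10,11,12,13,14,15,24,25,26,27,28,29,30,31): XOR of data positions = 1⊕1⊕0⊕0⊕1⊕0⊕0⊕0⊕1⊕0⊕0⊕0⊕0⊕1⊕1 = 0
p16 (pos 16,17,18,19,20,21,22,23,24,25,26,27,28,29,30,31): XOR of data positions = 1⊕1⊕0⊕1⊕1⊕0⊕1⊕0⊕1⊕0⊕0⊕0⊕0⊕1⊕1 = 0
Codeword: 0100011011001000110110101000011

0100011011001000110110101000011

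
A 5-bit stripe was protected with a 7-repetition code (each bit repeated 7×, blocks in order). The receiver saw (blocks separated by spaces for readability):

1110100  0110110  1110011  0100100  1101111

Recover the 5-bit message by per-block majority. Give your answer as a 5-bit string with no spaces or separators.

11101

Block 1 (1110100): 4 ones → 1
Block 2 (0110110): 4 ones → 1
Block 3 (1110011): 5 ones → 1
Block 4 (0100100): 2 ones → 0
Block 5 (1101111): 6 ones → 1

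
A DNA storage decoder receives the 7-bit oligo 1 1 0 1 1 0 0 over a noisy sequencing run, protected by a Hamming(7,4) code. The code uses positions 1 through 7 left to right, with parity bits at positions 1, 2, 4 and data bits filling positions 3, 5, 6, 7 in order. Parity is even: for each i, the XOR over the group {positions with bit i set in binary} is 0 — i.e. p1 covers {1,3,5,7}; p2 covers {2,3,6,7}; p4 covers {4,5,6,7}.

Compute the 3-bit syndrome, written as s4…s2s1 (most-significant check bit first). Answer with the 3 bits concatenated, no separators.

010

s1 (pos 1,3,5,7): 1⊕0⊕1⊕0 = 0
s2 (pos 2,3,6,7): 1⊕0⊕0⊕0 = 1
s4 (pos 4,5,6,7): 1⊕1⊕0⊕0 = 0
Syndrome s4…s1 = 010 → error at position 2.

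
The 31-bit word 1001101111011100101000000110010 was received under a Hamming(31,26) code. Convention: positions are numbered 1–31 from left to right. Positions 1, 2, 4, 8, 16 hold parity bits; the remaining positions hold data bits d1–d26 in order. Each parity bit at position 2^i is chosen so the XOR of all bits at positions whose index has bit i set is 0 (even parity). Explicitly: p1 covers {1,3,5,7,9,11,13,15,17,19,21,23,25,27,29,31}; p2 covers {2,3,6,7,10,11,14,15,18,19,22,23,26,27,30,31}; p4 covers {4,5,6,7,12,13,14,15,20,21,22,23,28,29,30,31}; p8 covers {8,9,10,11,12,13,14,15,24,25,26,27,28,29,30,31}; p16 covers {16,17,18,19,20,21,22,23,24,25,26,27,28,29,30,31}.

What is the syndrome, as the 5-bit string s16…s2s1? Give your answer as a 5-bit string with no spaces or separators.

11110

s1 (pos 1,3,5,7,9,11,13,15,17,19,21,23,25,27,29,31): 1⊕0⊕1⊕1⊕1⊕0⊕1⊕0⊕1⊕1⊕0⊕0⊕0⊕1⊕0⊕0 = 0
s2 (pos 2,3,6,7,10,11,14,15,18,19,22,23,26,27,30,31): 0⊕0⊕0⊕1⊕1⊕0⊕1⊕0⊕0⊕1⊕0⊕0⊕1⊕1⊕1⊕0 = 1
s4 (pos 4,5,6,7,12,13,14,15,20,21,22,23,28,29,30,31): 1⊕1⊕0⊕1⊕1⊕1⊕1⊕0⊕0⊕0⊕0⊕0⊕0⊕0⊕1⊕0 = 1
s8 (pos 8,9,10,11,12,13,14,15,24,25,26,27,28,29,30,31): 1⊕1⊕1⊕0⊕1⊕1⊕1⊕0⊕0⊕0⊕1⊕1⊕0⊕0⊕1⊕0 = 1
s16 (pos 16,17,18,19,20,21,22,23,24,25,26,27,28,29,30,31): 0⊕1⊕0⊕1⊕0⊕0⊕0⊕0⊕0⊕0⊕1⊕1⊕0⊕0⊕1⊕0 = 1
Syndrome s16…s1 = 11110 → error at position 30.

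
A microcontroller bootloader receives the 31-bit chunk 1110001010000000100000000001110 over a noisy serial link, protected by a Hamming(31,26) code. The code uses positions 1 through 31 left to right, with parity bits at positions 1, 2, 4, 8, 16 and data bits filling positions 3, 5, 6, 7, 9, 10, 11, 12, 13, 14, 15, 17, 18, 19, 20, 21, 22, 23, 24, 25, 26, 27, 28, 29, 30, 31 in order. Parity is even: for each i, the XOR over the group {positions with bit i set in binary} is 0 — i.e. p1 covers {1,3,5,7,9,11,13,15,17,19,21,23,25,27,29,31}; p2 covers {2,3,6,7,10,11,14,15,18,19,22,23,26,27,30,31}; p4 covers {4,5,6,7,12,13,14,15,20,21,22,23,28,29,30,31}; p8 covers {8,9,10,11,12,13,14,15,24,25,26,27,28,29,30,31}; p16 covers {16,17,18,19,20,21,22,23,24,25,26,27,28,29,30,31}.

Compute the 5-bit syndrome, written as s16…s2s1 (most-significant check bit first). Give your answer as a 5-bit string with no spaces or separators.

s1 (pos 1,3,5,7,9,11,13,15,17,19,21,23,25,27,29,31): 1⊕1⊕0⊕1⊕1⊕0⊕0⊕0⊕1⊕0⊕0⊕0⊕0⊕0⊕1⊕0 = 0
s2 (pos 2,3,6,7,10,11,14,15,18,19,22,23,26,27,30,31): 1⊕1⊕0⊕1⊕0⊕0⊕0⊕0⊕0⊕0⊕0⊕0⊕0⊕0⊕1⊕0 = 0
s4 (pos 4,5,6,7,12,13,14,15,20,21,22,23,28,29,30,31): 0⊕0⊕0⊕1⊕0⊕0⊕0⊕0⊕0⊕0⊕0⊕0⊕1⊕1⊕1⊕0 = 0
s8 (pos 8,9,10,11,12,13,14,15,24,25,26,27,28,29,30,31): 0⊕1⊕0⊕0⊕0⊕0⊕0⊕0⊕0⊕0⊕0⊕0⊕1⊕1⊕1⊕0 = 0
s16 (pos 16,17,18,19,20,21,22,23,24,25,26,27,28,29,30,31): 0⊕1⊕0⊕0⊕0⊕0⊕0⊕0⊕0⊕0⊕0⊕0⊕1⊕1⊕1⊕0 = 0
Syndrome s16…s1 = 00000 → no error.

00000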